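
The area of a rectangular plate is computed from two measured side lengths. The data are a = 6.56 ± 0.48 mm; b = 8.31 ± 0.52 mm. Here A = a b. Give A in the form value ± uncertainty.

54.5 ± 5.25 mm^2

Each factor contributes (exponent × relative error)² to (δA/A)²:
  (1·δa/a)² = (1×0.0732)² = 0.00535;  (1·δb/b)² = (1×0.0626)² = 0.00392
δA/A = √(0.00927) = 0.0963
A = 54.5 mm^2, so δA = 0.0963 × 54.5 = 5.25 mm^2.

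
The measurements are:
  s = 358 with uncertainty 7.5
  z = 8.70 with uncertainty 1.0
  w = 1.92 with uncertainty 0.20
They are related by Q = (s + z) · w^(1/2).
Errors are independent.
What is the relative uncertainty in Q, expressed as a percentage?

5.60%

Let u = s + z = 367. δu = √(δs² + δz²) = √(56.2 + 1.00) = 7.57, so δu/u = 0.0206.
Q is then a monomial in u, w:
δQ/Q = √((δu/u)² + (½·δw/w)²) = √(0.000426 + 0.00271) = 0.0560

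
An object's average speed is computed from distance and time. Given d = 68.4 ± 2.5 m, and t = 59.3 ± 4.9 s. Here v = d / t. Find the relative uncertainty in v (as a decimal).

Since v is a product/quotient, work with relative uncertainties:
  (1·δd/d)² = (1×0.0365)² = 0.00134;  (-1·δt/t)² = (-1×0.0826)² = 0.00683
δv/v = √(0.00816) = 0.0904

0.0904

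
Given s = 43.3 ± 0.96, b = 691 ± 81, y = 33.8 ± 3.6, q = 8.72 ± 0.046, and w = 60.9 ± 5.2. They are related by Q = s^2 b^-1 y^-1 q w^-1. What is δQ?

For a monomial Q ∝ s^2, b^-1, y^-1, q, w^-1, fractional errors add in quadrature:
  (2·δs/s)² = (2×0.0222)² = 0.00197;  (-1·δb/b)² = (-1×0.117)² = 0.0137;  (-1·δy/y)² = (-1×0.107)² = 0.0113;  (1·δq/q)² = (1×0.00528)² = 2.78e-05;  (-1·δw/w)² = (-1×0.0854)² = 0.00729
δQ/Q = √(0.0344) = 0.185
Q = 0.0115, so δQ = 0.185 × 0.0115 = 0.00213.

0.00213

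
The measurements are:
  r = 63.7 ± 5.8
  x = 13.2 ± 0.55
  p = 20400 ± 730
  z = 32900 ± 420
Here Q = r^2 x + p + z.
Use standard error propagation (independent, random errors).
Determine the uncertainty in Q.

10000

Let w = r^2·x = 53600. δw/w = √((2·δr/r)² + (1·δx/x)²) = √(0.0332 + 0.00174) = 0.187, so δw = 10000.
Q = w + p + z: δQ = √(δw² + δp² + δz²) = √(1e+08 + 5.33e+05 + 1.76e+05) = 10000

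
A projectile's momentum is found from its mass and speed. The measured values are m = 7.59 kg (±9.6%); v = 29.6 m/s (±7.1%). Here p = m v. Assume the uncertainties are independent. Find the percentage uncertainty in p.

11.9%

Relative error in a monomial: (δp/p)² = Σ (nᵢ · δxᵢ/xᵢ)².
  (1·δm/m)² = (1×0.0960)² = 0.00922;  (1·δv/v)² = (1×0.0710)² = 0.00504
δp/p = √(0.0143) = 0.119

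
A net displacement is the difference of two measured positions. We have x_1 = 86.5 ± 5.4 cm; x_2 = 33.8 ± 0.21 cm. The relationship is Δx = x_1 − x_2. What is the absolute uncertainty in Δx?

For a sum/difference, combine absolute errors in quadrature:
  (δx_1)² = 29.2;  (δx_2)² = 0.0441
δΔx = √(29.2) = 5.40 cm

5.40 cm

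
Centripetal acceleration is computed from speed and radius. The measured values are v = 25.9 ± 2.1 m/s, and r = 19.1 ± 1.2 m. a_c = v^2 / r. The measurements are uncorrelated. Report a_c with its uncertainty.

For a monomial a_c ∝ v^2, r^-1, fractional errors add in quadrature:
  (2·δv/v)² = (2×0.0811)² = 0.0263;  (-1·δr/r)² = (-1×0.0628)² = 0.00395
δa_c/a_c = √(0.0302) = 0.174
a_c = 35.1 m/s^2, so δa_c = 0.174 × 35.1 = 6.11 m/s^2.

35.1 ± 6.11 m/s^2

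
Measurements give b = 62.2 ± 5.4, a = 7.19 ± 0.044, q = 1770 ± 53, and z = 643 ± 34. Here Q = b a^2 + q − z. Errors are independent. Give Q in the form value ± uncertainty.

4340 ± 289

Let p = b·a^2 = 3220. δp/p = √((1·δb/b)² + (2·δa/a)²) = √(0.00754 + 0.000150) = 0.0877, so δp = 282.
Q = p + q − z: δQ = √(δp² + δq² + δz²) = √(79500 + 2810 + 1160) = 289
Q = 4340.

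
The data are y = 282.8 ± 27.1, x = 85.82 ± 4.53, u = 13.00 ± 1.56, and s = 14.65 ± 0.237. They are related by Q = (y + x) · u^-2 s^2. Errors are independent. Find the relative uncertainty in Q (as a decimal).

0.253

Let w = y + x = 368.6. δw = √(δy² + δx²) = √(734 + 20.5) = 27.5, so δw/w = 0.0745.
Q is then a monomial in w, u, s:
δQ/Q = √((δw/w)² + (-2·δu/u)² + (2·δs/s)²) = √(0.00556 + 0.0576 + 0.00105) = 0.253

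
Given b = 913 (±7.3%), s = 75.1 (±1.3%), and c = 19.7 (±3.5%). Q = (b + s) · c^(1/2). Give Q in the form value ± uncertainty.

4390 ± 306

Let u = b + s = 988. δu = √(δb² + δs²) = √(4440 + 0.953) = 66.7, so δu/u = 0.0675.
Q is then a monomial in u, c:
δQ/Q = √((δu/u)² + (½·δc/c)²) = √(0.00455 + 0.000306) = 0.0697
Q = 4390, so δQ = 0.0697 × 4390 = 306.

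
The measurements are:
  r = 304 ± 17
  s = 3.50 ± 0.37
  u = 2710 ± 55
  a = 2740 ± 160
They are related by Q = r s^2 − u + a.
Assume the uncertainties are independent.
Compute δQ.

Let p = r·s^2 = 3720. δp/p = √((1·δr/r)² + (2·δs/s)²) = √(0.00313 + 0.0447) = 0.219, so δp = 814.
Q = p − u + a: δQ = √(δp² + δu² + δa²) = √(6.63e+05 + 3020 + 25600) = 832

832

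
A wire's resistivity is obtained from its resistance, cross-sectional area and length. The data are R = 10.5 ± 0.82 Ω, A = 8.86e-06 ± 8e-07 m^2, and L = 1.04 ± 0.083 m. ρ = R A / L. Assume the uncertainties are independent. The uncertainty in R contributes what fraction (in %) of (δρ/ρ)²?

(δρ/ρ)² = (1·δR/R)² + (1·δA/A)² + (-1·δL/L)²
  R term: (1×0.0781)² = 0.00610
  A term: (1×0.0903)² = 0.00815
  L term: (-1×0.0798)² = 0.00637
Total = 0.0206. Share from R = 0.00610/0.0206 = 0.296.

29.6%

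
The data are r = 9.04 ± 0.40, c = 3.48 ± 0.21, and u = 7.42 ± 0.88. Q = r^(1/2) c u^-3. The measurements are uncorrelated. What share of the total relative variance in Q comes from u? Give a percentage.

96.8%

(δQ/Q)² = (½·δr/r)² + (1·δc/c)² + (-3·δu/u)²
  r term: (0.5×0.0442)² = 0.000489
  c term: (1×0.0603)² = 0.00364
  u term: (-3×0.119)² = 0.127
Total = 0.131. Share from u = 0.127/0.131 = 0.968.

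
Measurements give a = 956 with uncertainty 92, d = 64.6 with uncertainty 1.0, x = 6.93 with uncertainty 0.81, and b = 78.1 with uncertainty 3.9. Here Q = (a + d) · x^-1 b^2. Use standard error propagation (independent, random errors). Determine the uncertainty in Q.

1.6e+05

Let u = a + d = 1020. δu = √(δa² + δd²) = √(8460 + 1.00) = 92.0, so δu/u = 0.0901.
Q is then a monomial in u, x, b:
δQ/Q = √((δu/u)² + (-1·δx/x)² + (2·δb/b)²) = √(0.00813 + 0.0137 + 0.00997) = 0.178
Q = 8.98e+05, so δQ = 0.178 × 8.98e+05 = 1.6e+05.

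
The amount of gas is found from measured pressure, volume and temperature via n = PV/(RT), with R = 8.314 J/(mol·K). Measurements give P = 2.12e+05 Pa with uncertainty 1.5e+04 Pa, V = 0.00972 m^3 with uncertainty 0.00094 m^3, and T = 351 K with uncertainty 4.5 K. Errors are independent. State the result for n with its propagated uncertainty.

Products/powers → add relative errors in quadrature, weighted by exponent:
  (1·δP/P)² = (1×0.0708)² = 0.00501;  (1·δV/V)² = (1×0.0967)² = 0.00935;  (-1·δT/T)² = (-1×0.0128)² = 0.000164
δn/n = √(0.0145) = 0.121
n = 0.706 mol, so δn = 0.121 × 0.706 = 0.0851 mol.

0.706 ± 0.0851 mol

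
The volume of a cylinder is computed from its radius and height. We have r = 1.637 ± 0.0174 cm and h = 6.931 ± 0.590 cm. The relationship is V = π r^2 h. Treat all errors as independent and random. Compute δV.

Since V is a product/quotient, work with relative uncertainties:
  (2·δr/r)² = (2×0.0106)² = 0.000452;  (1·δh/h)² = (1×0.0851)² = 0.00725
δV/V = √(0.00770) = 0.0877
V = 58.35 cm^3, so δV = 0.0877 × 58.35 = 5.12 cm^3.

5.12 cm^3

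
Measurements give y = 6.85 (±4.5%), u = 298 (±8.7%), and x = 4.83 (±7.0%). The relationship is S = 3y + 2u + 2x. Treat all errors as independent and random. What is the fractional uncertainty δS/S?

0.0828

Sums and differences: (δS)² = Σ (cᵢ δxᵢ)².
  (3·δy)² = 0.855;  (2·δu)² = 2690;  (2·δx)² = 0.457
δS = √(2690) = 51.9
S = 626, so δS/S = 51.9/626 = 0.0828.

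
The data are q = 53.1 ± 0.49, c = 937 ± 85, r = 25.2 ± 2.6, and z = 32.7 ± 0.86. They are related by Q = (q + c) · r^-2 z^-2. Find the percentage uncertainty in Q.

23.0%

Let u = q + c = 990. δu = √(δq² + δc²) = √(0.240 + 7220) = 85.0, so δu/u = 0.0859.
Q is then a monomial in u, r, z:
δQ/Q = √((δu/u)² + (-2·δr/r)² + (-2·δz/z)²) = √(0.00737 + 0.0426 + 0.00277) = 0.230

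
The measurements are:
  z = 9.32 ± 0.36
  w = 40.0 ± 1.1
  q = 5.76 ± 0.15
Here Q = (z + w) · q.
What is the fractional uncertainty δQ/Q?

0.0351

Let u = z + w = 49.3. δu = √(δz² + δw²) = √(0.130 + 1.21) = 1.16, so δu/u = 0.0235.
Q is then a monomial in u, q:
δQ/Q = √((δu/u)² + (1·δq/q)²) = √(0.000551 + 0.000678) = 0.0351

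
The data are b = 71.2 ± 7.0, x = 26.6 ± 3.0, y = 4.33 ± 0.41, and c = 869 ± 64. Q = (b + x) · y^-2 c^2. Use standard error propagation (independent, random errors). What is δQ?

9.94e+05

Let u = b + x = 97.8. δu = √(δb² + δx²) = √(49.0 + 9.00) = 7.62, so δu/u = 0.0779.
Q is then a monomial in u, y, c:
δQ/Q = √((δu/u)² + (-2·δy/y)² + (2·δc/c)²) = √(0.00606 + 0.0359 + 0.0217) = 0.252
Q = 3.94e+06, so δQ = 0.252 × 3.94e+06 = 9.94e+05.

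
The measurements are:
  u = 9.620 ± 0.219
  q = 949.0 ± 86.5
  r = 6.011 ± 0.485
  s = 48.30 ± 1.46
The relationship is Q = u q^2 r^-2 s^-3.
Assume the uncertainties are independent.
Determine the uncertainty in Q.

0.555

Each factor contributes (exponent × relative error)² to (δQ/Q)²:
  (1·δu/u)² = (1×0.0228)² = 0.000518;  (2·δq/q)² = (2×0.0911)² = 0.0332;  (-2·δr/r)² = (-2×0.0807)² = 0.0260;  (-3·δs/s)² = (-3×0.0302)² = 0.00822
δQ/Q = √(0.0680) = 0.261
Q = 2.128, so δQ = 0.261 × 2.128 = 0.555.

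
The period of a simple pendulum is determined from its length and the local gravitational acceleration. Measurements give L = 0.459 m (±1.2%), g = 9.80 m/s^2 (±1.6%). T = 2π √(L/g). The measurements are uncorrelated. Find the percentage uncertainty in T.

1.00%

Each factor contributes (exponent × relative error)² to (δT/T)²:
  (½·δL/L)² = (0.5×0.0120)² = 3.6e-05;  (−½·δg/g)² = (-0.5×0.0160)² = 6.4e-05
δT/T = √(0.000100) = 0.0100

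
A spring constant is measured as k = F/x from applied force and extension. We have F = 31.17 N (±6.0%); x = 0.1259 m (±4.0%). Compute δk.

Products/powers → add relative errors in quadrature, weighted by exponent:
  (1·δF/F)² = (1×0.0600)² = 0.00360;  (-1·δx/x)² = (-1×0.0400)² = 0.00160
δk/k = √(0.00520) = 0.0721
k = 247.6 N/m, so δk = 0.0721 × 247.6 = 17.9 N/m.

17.9 N/m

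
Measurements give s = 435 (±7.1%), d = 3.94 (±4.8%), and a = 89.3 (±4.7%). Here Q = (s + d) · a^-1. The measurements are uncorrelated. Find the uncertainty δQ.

Let u = s + d = 439. δu = √(δs² + δd²) = √(954 + 0.0358) = 30.9, so δu/u = 0.0704.
Q is then a monomial in u, a:
δQ/Q = √((δu/u)² + (-1·δa/a)²) = √(0.00495 + 0.00221) = 0.0846
Q = 4.92, so δQ = 0.0846 × 4.92 = 0.416.

0.416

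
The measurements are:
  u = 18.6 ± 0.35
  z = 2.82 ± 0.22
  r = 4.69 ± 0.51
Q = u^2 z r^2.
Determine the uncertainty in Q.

5020

Products/powers → add relative errors in quadrature, weighted by exponent:
  (2·δu/u)² = (2×0.0188)² = 0.00142;  (1·δz/z)² = (1×0.0780)² = 0.00609;  (2·δr/r)² = (2×0.109)² = 0.0473
δQ/Q = √(0.0548) = 0.234
Q = 21500, so δQ = 0.234 × 21500 = 5020.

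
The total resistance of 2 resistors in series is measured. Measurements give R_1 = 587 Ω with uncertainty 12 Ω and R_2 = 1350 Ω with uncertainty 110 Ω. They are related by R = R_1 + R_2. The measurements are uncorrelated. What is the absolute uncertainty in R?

For a sum/difference, combine absolute errors in quadrature:
  (δR_1)² = 144;  (δR_2)² = 12100
δR = √(12200) = 111 Ω

111 Ω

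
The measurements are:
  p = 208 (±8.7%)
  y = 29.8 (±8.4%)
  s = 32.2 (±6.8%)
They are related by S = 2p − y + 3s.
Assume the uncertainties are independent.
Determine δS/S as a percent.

S is a linear combination, so absolute uncertainties add in quadrature:
  (2·δp)² = 1310;  (δy)² = 6.27;  (3·δs)² = 43.1
δS = √(1360) = 36.9
S = 483, so δS/S = 36.9/483 = 0.0764.

7.64%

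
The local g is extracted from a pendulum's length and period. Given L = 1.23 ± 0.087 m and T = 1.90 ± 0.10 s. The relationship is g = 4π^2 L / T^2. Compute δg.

Products/powers → add relative errors in quadrature, weighted by exponent:
  (1·δL/L)² = (1×0.0707)² = 0.00500;  (-2·δT/T)² = (-2×0.0526)² = 0.0111
δg/g = √(0.0161) = 0.127
g = 13.5 m/s^2, so δg = 0.127 × 13.5 = 1.71 m/s^2.

1.71 m/s^2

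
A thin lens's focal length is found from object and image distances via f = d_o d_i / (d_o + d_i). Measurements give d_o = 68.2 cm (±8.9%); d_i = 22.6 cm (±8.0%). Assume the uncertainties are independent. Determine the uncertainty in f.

∂f/∂d_o = (d_i/(d_o+d_i))² = 0.0620;  ∂f/∂d_i = (d_o/(d_o+d_i))² = 0.564
δf = √((∂f/∂d_o · δd_o)² + (∂f/∂d_i · δd_i)²) = √(0.141 + 1.04) = 1.09 cm

1.09 cm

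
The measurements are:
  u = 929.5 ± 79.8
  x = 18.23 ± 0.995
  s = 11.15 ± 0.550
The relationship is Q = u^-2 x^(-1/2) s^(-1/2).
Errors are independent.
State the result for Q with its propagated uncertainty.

(8.118 ± 1.43) × 10^-8

Q is a product of powers, so relative uncertainties combine in quadrature:
  (-2·δu/u)² = (-2×0.0859)² = 0.0295;  (−½·δx/x)² = (-0.5×0.0546)² = 0.000745;  (−½·δs/s)² = (-0.5×0.0493)² = 0.000608
δQ/Q = √(0.0308) = 0.176
Q = 8.118e-08, so δQ = 0.176 × 8.118e-08 = 1.43e-08.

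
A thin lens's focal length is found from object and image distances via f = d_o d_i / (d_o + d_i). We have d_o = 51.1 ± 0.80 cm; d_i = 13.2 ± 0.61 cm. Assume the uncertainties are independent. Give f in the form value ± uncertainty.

∂f/∂d_o = (d_i/(d_o+d_i))² = 0.0421;  ∂f/∂d_i = (d_o/(d_o+d_i))² = 0.632
δf = √((∂f/∂d_o · δd_o)² + (∂f/∂d_i · δd_i)²) = √(0.00114 + 0.148) = 0.387 cm
f = 10.5 cm.

10.5 ± 0.387 cm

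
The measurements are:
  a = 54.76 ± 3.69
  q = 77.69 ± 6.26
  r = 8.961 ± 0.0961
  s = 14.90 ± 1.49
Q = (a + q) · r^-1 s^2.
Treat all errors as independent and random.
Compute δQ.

681

Let u = a + q = 132.4. δu = √(δa² + δq²) = √(13.6 + 39.2) = 7.27, so δu/u = 0.0549.
Q is then a monomial in u, r, s:
δQ/Q = √((δu/u)² + (-1·δr/r)² + (2·δs/s)²) = √(0.00301 + 0.000115 + 0.0400) = 0.208
Q = 3281, so δQ = 0.208 × 3281 = 681.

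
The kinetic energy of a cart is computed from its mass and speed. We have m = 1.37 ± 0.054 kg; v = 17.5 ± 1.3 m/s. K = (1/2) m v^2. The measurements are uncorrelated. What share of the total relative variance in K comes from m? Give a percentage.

6.58%

(δK/K)² = (1·δm/m)² + (2·δv/v)²
  m term: (1×0.0394)² = 0.00155
  v term: (2×0.0743)² = 0.0221
Total = 0.0236. Share from m = 0.00155/0.0236 = 0.0658.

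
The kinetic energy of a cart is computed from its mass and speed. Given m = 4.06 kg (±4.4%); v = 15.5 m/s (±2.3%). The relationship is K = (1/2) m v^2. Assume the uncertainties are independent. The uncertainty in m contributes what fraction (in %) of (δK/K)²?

47.8%

(δK/K)² = (1·δm/m)² + (2·δv/v)²
  m term: (1×0.0440)² = 0.00194
  v term: (2×0.0230)² = 0.00212
Total = 0.00405. Share from m = 0.00194/0.00405 = 0.478.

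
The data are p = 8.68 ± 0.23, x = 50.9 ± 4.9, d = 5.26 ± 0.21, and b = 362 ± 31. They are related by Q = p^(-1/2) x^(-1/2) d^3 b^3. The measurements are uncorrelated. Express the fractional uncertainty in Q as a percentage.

For a monomial Q ∝ p^(-1/2), x^(-1/2), d^3, b^3, fractional errors add in quadrature:
  (−½·δp/p)² = (-0.5×0.0265)² = 0.000176;  (−½·δx/x)² = (-0.5×0.0963)² = 0.00232;  (3·δd/d)² = (3×0.0399)² = 0.0143;  (3·δb/b)² = (3×0.0856)² = 0.0660
δQ/Q = √(0.0828) = 0.288

28.8%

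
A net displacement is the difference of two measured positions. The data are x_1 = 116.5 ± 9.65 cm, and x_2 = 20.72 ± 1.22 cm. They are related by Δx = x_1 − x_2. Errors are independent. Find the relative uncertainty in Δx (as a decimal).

Sums and differences: (δΔx)² = Σ (cᵢ δxᵢ)².
  (δx_1)² = 93.1;  (δx_2)² = 1.49
δΔx = √(94.6) = 9.73 cm
Δx = 95.78 cm, so δΔx/Δx = 9.73/95.78 = 0.102.

0.102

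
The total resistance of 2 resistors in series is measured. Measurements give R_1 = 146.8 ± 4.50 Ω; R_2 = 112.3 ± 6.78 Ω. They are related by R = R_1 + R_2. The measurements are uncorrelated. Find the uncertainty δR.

Sums and differences: (δR)² = Σ (cᵢ δxᵢ)².
  (δR_1)² = 20.2;  (δR_2)² = 46.0
δR = √(66.2) = 8.14 Ω

8.14 Ω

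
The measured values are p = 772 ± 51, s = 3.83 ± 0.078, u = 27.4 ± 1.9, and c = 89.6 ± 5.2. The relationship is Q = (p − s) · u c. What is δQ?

Let w = p − s = 768. δw = √(δp² + δs²) = √(2600 + 0.00608) = 51.0, so δw/w = 0.0664.
Q is then a monomial in w, u, c:
δQ/Q = √((δw/w)² + (1·δu/u)² + (1·δc/c)²) = √(0.00441 + 0.00481 + 0.00337) = 0.112
Q = 1.89e+06, so δQ = 0.112 × 1.89e+06 = 2.12e+05.

2.12e+05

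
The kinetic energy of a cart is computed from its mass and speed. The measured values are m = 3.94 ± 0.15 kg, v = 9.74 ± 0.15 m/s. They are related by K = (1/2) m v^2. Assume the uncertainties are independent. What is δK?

9.15 J

K is a product of powers, so relative uncertainties combine in quadrature:
  (1·δm/m)² = (1×0.0381)² = 0.00145;  (2·δv/v)² = (2×0.0154)² = 0.000949
δK/K = √(0.00240) = 0.0490
K = 187 J, so δK = 0.0490 × 187 = 9.15 J.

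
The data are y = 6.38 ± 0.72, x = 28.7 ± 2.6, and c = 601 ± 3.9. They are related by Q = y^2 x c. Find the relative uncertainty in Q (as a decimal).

Relative error in a monomial: (δQ/Q)² = Σ (nᵢ · δxᵢ/xᵢ)².
  (2·δy/y)² = (2×0.113)² = 0.0509;  (1·δx/x)² = (1×0.0906)² = 0.00821;  (1·δc/c)² = (1×0.00649)² = 4.21e-05
δQ/Q = √(0.0592) = 0.243

0.243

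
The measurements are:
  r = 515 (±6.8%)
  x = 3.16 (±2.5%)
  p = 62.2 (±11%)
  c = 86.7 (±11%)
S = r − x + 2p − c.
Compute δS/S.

Sums and differences: (δS)² = Σ (cᵢ δxᵢ)².
  (δr)² = 1230;  (δx)² = 0.00624;  (2·δp)² = 187;  (δc)² = 91.0
δS = √(1500) = 38.8
S = 550, so δS/S = 38.8/550 = 0.0706.

0.0706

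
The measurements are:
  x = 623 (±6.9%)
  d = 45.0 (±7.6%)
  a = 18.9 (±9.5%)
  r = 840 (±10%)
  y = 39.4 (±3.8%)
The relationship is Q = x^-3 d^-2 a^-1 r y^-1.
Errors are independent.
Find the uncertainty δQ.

6.77e-13

Products/powers → add relative errors in quadrature, weighted by exponent:
  (-3·δx/x)² = (-3×0.0690)² = 0.0428;  (-2·δd/d)² = (-2×0.0760)² = 0.0231;  (-1·δa/a)² = (-1×0.0950)² = 0.00903;  (1·δr/r)² = (1×0.100)² = 0.0100;  (-1·δy/y)² = (-1×0.0380)² = 0.00144
δQ/Q = √(0.0864) = 0.294
Q = 2.3e-12, so δQ = 0.294 × 2.3e-12 = 6.77e-13.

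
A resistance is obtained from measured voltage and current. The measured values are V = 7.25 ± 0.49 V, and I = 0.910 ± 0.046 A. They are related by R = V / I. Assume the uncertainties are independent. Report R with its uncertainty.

Products/powers → add relative errors in quadrature, weighted by exponent:
  (1·δV/V)² = (1×0.0676)² = 0.00457;  (-1·δI/I)² = (-1×0.0505)² = 0.00256
δR/R = √(0.00712) = 0.0844
R = 7.97 Ω, so δR = 0.0844 × 7.97 = 0.672 Ω.

7.97 ± 0.672 Ω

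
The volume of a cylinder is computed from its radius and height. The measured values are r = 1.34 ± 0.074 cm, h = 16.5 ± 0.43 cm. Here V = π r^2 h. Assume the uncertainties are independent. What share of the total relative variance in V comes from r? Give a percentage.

(δV/V)² = (2·δr/r)² + (1·δh/h)²
  r term: (2×0.0552)² = 0.0122
  h term: (1×0.0261)² = 0.000679
Total = 0.0129. Share from r = 0.0122/0.0129 = 0.947.

94.7%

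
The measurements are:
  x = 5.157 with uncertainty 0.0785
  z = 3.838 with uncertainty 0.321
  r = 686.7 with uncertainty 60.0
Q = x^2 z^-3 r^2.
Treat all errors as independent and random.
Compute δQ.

For a monomial Q ∝ x^2, z^-3, r^2, fractional errors add in quadrature:
  (2·δx/x)² = (2×0.0152)² = 0.000927;  (-3·δz/z)² = (-3×0.0836)² = 0.0630;  (2·δr/r)² = (2×0.0874)² = 0.0305
δQ/Q = √(0.0944) = 0.307
Q = 221800, so δQ = 0.307 × 221800 = 68200.

68200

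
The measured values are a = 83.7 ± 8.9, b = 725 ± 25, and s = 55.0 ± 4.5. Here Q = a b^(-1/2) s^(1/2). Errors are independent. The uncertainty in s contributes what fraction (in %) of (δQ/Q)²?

12.6%

(δQ/Q)² = (1·δa/a)² + (−½·δb/b)² + (½·δs/s)²
  a term: (1×0.106)² = 0.0113
  b term: (-0.5×0.0345)² = 0.000297
  s term: (0.5×0.0818)² = 0.00167
Total = 0.0133. Share from s = 0.00167/0.0133 = 0.126.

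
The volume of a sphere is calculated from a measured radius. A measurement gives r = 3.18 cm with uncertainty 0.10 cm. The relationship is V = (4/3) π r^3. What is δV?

V ∝ r^3, so δV/V = |3| · δr/r = 3 × 0.0314 = 0.0943.
V = 135 cm^3, so δV = 0.0943 × 135 = 12.7 cm^3.

12.7 cm^3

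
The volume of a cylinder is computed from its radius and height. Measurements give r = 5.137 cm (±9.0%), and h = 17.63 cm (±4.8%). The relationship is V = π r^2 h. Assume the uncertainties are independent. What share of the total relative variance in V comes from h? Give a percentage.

(δV/V)² = (2·δr/r)² + (1·δh/h)²
  r term: (2×0.0900)² = 0.0324
  h term: (1×0.0480)² = 0.00230
Total = 0.0347. Share from h = 0.00230/0.0347 = 0.0664.

6.64%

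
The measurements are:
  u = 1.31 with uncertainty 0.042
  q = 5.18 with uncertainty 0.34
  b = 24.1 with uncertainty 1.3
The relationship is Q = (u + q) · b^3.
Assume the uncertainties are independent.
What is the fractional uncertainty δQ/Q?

0.170

Let w = u + q = 6.49. δw = √(δu² + δq²) = √(0.00176 + 0.116) = 0.343, so δw/w = 0.0528.
Q is then a monomial in w, b:
δQ/Q = √((δw/w)² + (3·δb/b)²) = √(0.00279 + 0.0262) = 0.170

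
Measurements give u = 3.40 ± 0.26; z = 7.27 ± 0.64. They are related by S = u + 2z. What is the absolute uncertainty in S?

For a sum/difference, combine absolute errors in quadrature:
  (δu)² = 0.0676;  (2·δz)² = 1.64
δS = √(1.71) = 1.31

1.31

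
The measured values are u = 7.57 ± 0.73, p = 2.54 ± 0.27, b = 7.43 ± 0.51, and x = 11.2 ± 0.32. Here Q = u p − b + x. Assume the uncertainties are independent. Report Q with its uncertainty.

Let w = u·p = 19.2. δw/w = √((1·δu/u)² + (1·δp/p)²) = √(0.00930 + 0.0113) = 0.144, so δw = 2.76.
Q = w − b + x: δQ = √(δw² + δb² + δx²) = √(7.62 + 0.260 + 0.102) = 2.82
Q = 23.0.

23.0 ± 2.82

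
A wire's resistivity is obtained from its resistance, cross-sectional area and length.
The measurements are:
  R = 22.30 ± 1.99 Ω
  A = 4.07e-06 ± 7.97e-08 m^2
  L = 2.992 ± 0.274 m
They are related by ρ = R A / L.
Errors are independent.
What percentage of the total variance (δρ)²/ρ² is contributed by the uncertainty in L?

(δρ/ρ)² = (1·δR/R)² + (1·δA/A)² + (-1·δL/L)²
  R term: (1×0.0892)² = 0.00796
  A term: (1×0.0196)² = 0.000383
  L term: (-1×0.0916)² = 0.00839
Total = 0.0167. Share from L = 0.00839/0.0167 = 0.501.

50.1%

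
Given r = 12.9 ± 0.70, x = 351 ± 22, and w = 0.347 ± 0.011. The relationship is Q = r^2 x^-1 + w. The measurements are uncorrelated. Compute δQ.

0.0604

Let p = r^2·x^-1 = 0.474. δp/p = √((2·δr/r)² + (-1·δx/x)²) = √(0.0118 + 0.00393) = 0.125, so δp = 0.0594.
Q = p + w: δQ = √(δp² + δw²) = √(0.00353 + 0.000121) = 0.0604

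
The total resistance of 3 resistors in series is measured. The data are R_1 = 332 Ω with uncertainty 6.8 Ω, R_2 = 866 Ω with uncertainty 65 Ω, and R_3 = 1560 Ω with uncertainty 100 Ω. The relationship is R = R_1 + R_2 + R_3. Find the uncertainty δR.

Each term contributes (cᵢ δxᵢ)² to (δR)²:
  (δR_1)² = 46.2;  (δR_2)² = 4220;  (δR_3)² = 10000
δR = √(14300) = 119 Ω

119 Ω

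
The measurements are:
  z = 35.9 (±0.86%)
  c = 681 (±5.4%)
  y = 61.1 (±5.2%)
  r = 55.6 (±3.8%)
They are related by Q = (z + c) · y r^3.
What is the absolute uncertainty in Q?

Let u = z + c = 717. δu = √(δz² + δc²) = √(0.0953 + 1350) = 36.8, so δu/u = 0.0513.
Q is then a monomial in u, y, r:
δQ/Q = √((δu/u)² + (1·δy/y)² + (3·δr/r)²) = √(0.00263 + 0.00270 + 0.0130) = 0.135
Q = 7.53e+09, so δQ = 0.135 × 7.53e+09 = 1.02e+09.

1.02e+09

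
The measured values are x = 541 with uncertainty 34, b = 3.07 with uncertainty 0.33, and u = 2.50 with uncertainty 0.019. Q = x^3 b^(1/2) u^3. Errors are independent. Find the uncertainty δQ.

8.56e+08

Relative error in a monomial: (δQ/Q)² = Σ (nᵢ · δxᵢ/xᵢ)².
  (3·δx/x)² = (3×0.0628)² = 0.0355;  (½·δb/b)² = (0.5×0.107)² = 0.00289;  (3·δu/u)² = (3×0.00760)² = 0.000520
δQ/Q = √(0.0390) = 0.197
Q = 4.33e+09, so δQ = 0.197 × 4.33e+09 = 8.56e+08.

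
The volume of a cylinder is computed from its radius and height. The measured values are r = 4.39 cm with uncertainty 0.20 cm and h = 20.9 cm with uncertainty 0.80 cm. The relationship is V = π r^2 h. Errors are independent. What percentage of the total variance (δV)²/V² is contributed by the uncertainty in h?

15.0%

(δV/V)² = (2·δr/r)² + (1·δh/h)²
  r term: (2×0.0456)² = 0.00830
  h term: (1×0.0383)² = 0.00147
Total = 0.00977. Share from h = 0.00147/0.00977 = 0.150.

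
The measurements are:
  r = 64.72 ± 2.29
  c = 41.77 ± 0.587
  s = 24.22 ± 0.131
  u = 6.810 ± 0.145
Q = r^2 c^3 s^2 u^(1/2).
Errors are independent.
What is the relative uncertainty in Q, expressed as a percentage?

For a monomial Q ∝ r^2, c^3, s^2, u^(1/2), fractional errors add in quadrature:
  (2·δr/r)² = (2×0.0354)² = 0.00501;  (3·δc/c)² = (3×0.0141)² = 0.00178;  (2·δs/s)² = (2×0.00541)² = 0.000117;  (½·δu/u)² = (0.5×0.0213)² = 0.000113
δQ/Q = √(0.00702) = 0.0838

8.38%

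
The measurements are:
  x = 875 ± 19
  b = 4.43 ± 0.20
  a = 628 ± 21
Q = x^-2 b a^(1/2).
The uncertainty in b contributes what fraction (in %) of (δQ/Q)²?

(δQ/Q)² = (-2·δx/x)² + (1·δb/b)² + (½·δa/a)²
  x term: (-2×0.0217)² = 0.00189
  b term: (1×0.0451)² = 0.00204
  a term: (0.5×0.0334)² = 0.000280
Total = 0.00420. Share from b = 0.00204/0.00420 = 0.485.

48.5%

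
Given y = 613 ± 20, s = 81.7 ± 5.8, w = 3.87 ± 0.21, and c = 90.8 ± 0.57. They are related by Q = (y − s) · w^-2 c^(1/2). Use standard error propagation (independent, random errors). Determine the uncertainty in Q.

39.0

Let u = y − s = 531. δu = √(δy² + δs²) = √(400 + 33.6) = 20.8, so δu/u = 0.0392.
Q is then a monomial in u, w, c:
δQ/Q = √((δu/u)² + (-2·δw/w)² + (½·δc/c)²) = √(0.00154 + 0.0118 + 9.85e-06) = 0.115
Q = 338, so δQ = 0.115 × 338 = 39.0.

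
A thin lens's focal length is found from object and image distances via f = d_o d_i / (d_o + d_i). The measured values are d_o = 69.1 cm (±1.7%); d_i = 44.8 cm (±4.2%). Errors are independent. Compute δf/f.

∂f/∂d_o = (d_i/(d_o+d_i))² = 0.155;  ∂f/∂d_i = (d_o/(d_o+d_i))² = 0.368
δf = √((∂f/∂d_o · δd_o)² + (∂f/∂d_i · δd_i)²) = √(0.0330 + 0.480) = 0.716 cm
f = 27.2 cm, so δf/f = 0.716/27.2 = 0.0263.

0.0263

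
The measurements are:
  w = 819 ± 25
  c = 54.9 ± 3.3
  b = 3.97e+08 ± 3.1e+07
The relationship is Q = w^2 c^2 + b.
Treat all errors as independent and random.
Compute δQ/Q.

Let p = w^2·c^2 = 2.02e+09. δp/p = √((2·δw/w)² + (2·δc/c)²) = √(0.00373 + 0.0145) = 0.135, so δp = 2.73e+08.
Q = p + b: δQ = √(δp² + δb²) = √(7.43e+16 + 9.61e+14) = 2.74e+08
Q = 2.42e+09, so δQ/Q = 2.74e+08/2.42e+09 = 0.113.

0.113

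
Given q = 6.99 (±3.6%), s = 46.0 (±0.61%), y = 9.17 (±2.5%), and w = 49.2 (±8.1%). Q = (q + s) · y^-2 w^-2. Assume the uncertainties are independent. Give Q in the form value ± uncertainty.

(2.60 ± 0.442) × 10^-4

Let u = q + s = 53.0. δu = √(δq² + δs²) = √(0.0633 + 0.0787) = 0.377, so δu/u = 0.00711.
Q is then a monomial in u, y, w:
δQ/Q = √((δu/u)² + (-2·δy/y)² + (-2·δw/w)²) = √(5.06e-05 + 0.00250 + 0.0262) = 0.170
Q = 0.000260, so δQ = 0.170 × 0.000260 = 4.42e-05.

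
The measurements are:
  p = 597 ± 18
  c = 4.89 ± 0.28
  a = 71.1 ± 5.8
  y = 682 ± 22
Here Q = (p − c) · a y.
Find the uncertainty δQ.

Let u = p − c = 592. δu = √(δp² + δc²) = √(324 + 0.0784) = 18.0, so δu/u = 0.0304.
Q is then a monomial in u, a, y:
δQ/Q = √((δu/u)² + (1·δa/a)² + (1·δy/y)²) = √(0.000924 + 0.00665 + 0.00104) = 0.0928
Q = 2.87e+07, so δQ = 0.0928 × 2.87e+07 = 2.67e+06.

2.67e+06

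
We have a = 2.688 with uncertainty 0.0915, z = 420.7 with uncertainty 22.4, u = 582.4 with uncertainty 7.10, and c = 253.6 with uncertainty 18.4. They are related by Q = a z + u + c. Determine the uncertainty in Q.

Let p = a·z = 1131. δp/p = √((1·δa/a)² + (1·δz/z)²) = √(0.00116 + 0.00283) = 0.0632, so δp = 71.5.
Q = p + u + c: δQ = √(δp² + δu² + δc²) = √(5110 + 50.4 + 339) = 74.1

74.1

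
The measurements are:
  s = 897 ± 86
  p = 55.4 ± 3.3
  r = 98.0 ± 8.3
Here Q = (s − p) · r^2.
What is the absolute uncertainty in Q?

1.6e+06

Let u = s − p = 842. δu = √(δs² + δp²) = √(7400 + 10.9) = 86.1, so δu/u = 0.102.
Q is then a monomial in u, r:
δQ/Q = √((δu/u)² + (2·δr/r)²) = √(0.0105 + 0.0287) = 0.198
Q = 8.08e+06, so δQ = 0.198 × 8.08e+06 = 1.6e+06.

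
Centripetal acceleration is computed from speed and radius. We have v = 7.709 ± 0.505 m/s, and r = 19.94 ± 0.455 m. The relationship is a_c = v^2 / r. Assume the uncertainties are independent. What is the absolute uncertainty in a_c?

0.396 m/s^2

For a monomial a_c ∝ v^2, r^-1, fractional errors add in quadrature:
  (2·δv/v)² = (2×0.0655)² = 0.0172;  (-1·δr/r)² = (-1×0.0228)² = 0.000521
δa_c/a_c = √(0.0177) = 0.133
a_c = 2.980 m/s^2, so δa_c = 0.133 × 2.980 = 0.396 m/s^2.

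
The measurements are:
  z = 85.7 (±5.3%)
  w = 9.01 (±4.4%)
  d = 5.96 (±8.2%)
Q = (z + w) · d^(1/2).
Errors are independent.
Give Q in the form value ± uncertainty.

Let u = z + w = 94.7. δu = √(δz² + δw²) = √(20.6 + 0.157) = 4.56, so δu/u = 0.0481.
Q is then a monomial in u, d:
δQ/Q = √((δu/u)² + (½·δd/d)²) = √(0.00232 + 0.00168) = 0.0632
Q = 231, so δQ = 0.0632 × 231 = 14.6.

231 ± 14.6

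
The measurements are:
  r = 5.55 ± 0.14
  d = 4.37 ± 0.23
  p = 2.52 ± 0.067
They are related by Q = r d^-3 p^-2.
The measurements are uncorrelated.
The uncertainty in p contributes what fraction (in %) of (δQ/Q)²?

(δQ/Q)² = (1·δr/r)² + (-3·δd/d)² + (-2·δp/p)²
  r term: (1×0.0252)² = 0.000636
  d term: (-3×0.0526)² = 0.0249
  p term: (-2×0.0266)² = 0.00283
Total = 0.0284. Share from p = 0.00283/0.0284 = 0.0996.

9.96%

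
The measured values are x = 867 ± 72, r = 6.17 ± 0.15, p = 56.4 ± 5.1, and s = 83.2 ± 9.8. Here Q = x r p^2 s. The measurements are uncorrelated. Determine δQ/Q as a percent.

Since Q is a product/quotient, work with relative uncertainties:
  (1·δx/x)² = (1×0.0830)² = 0.00690;  (1·δr/r)² = (1×0.0243)² = 0.000591;  (2·δp/p)² = (2×0.0904)² = 0.0327;  (1·δs/s)² = (1×0.118)² = 0.0139
δQ/Q = √(0.0541) = 0.233

23.3%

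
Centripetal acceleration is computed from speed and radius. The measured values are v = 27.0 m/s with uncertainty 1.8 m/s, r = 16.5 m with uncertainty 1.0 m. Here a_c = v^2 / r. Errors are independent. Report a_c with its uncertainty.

Products/powers → add relative errors in quadrature, weighted by exponent:
  (2·δv/v)² = (2×0.0667)² = 0.0178;  (-1·δr/r)² = (-1×0.0606)² = 0.00367
δa_c/a_c = √(0.0215) = 0.146
a_c = 44.2 m/s^2, so δa_c = 0.146 × 44.2 = 6.47 m/s^2.

44.2 ± 6.47 m/s^2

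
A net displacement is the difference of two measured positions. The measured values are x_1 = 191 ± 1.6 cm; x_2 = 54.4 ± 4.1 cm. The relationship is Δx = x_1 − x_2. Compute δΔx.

Each term contributes (cᵢ δxᵢ)² to (δΔx)²:
  (δx_1)² = 2.56;  (δx_2)² = 16.8
δΔx = √(19.4) = 4.40 cm

4.40 cm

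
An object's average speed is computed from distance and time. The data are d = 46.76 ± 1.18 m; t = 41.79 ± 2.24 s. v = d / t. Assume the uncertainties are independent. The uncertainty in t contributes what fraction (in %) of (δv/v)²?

(δv/v)² = (1·δd/d)² + (-1·δt/t)²
  d term: (1×0.0252)² = 0.000637
  t term: (-1×0.0536)² = 0.00287
Total = 0.00351. Share from t = 0.00287/0.00351 = 0.819.

81.9%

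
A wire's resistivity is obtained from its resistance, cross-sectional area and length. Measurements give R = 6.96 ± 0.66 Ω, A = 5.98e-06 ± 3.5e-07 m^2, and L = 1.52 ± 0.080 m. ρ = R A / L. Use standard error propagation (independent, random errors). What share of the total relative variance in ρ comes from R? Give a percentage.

59.2%

(δρ/ρ)² = (1·δR/R)² + (1·δA/A)² + (-1·δL/L)²
  R term: (1×0.0948)² = 0.00899
  A term: (1×0.0585)² = 0.00343
  L term: (-1×0.0526)² = 0.00277
Total = 0.0152. Share from R = 0.00899/0.0152 = 0.592.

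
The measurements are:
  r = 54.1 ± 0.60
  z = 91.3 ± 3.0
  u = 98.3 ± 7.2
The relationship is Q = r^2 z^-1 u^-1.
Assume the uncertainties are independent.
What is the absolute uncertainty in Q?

0.0272

For a monomial Q ∝ r^2, z^-1, u^-1, fractional errors add in quadrature:
  (2·δr/r)² = (2×0.0111)² = 0.000492;  (-1·δz/z)² = (-1×0.0329)² = 0.00108;  (-1·δu/u)² = (-1×0.0732)² = 0.00536
δQ/Q = √(0.00694) = 0.0833
Q = 0.326, so δQ = 0.0833 × 0.326 = 0.0272.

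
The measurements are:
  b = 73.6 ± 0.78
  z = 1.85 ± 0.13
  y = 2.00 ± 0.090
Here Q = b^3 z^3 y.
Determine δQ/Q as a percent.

Relative error in a monomial: (δQ/Q)² = Σ (nᵢ · δxᵢ/xᵢ)².
  (3·δb/b)² = (3×0.0106)² = 0.00101;  (3·δz/z)² = (3×0.0703)² = 0.0444;  (1·δy/y)² = (1×0.0450)² = 0.00202
δQ/Q = √(0.0475) = 0.218

21.8%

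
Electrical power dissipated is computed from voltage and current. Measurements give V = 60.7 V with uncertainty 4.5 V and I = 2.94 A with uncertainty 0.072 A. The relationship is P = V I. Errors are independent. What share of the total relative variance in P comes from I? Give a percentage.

9.84%

(δP/P)² = (1·δV/V)² + (1·δI/I)²
  V term: (1×0.0741)² = 0.00550
  I term: (1×0.0245)² = 0.000600
Total = 0.00610. Share from I = 0.000600/0.00610 = 0.0984.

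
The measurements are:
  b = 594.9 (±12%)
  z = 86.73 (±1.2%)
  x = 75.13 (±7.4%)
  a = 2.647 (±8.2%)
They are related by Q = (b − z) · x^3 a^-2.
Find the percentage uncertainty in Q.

Let u = b − z = 508.2. δu = √(δb² + δz²) = √(5100 + 1.08) = 71.4, so δu/u = 0.140.
Q is then a monomial in u, x, a:
δQ/Q = √((δu/u)² + (3·δx/x)² + (-2·δa/a)²) = √(0.0197 + 0.0493 + 0.0269) = 0.310

31.0%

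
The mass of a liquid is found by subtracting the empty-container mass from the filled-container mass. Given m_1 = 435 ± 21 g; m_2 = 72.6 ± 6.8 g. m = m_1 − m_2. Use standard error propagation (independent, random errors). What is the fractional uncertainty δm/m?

0.0609

Each term contributes (cᵢ δxᵢ)² to (δm)²:
  (δm_1)² = 441;  (δm_2)² = 46.2
δm = √(487) = 22.1 g
m = 362 g, so δm/m = 22.1/362 = 0.0609.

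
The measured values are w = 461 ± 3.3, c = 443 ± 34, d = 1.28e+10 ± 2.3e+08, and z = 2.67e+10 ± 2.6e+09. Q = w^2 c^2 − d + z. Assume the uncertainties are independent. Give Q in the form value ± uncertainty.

Let p = w^2·c^2 = 4.17e+10. δp/p = √((2·δw/w)² + (2·δc/c)²) = √(0.000205 + 0.0236) = 0.154, so δp = 6.43e+09.
Q = p − d + z: δQ = √(δp² + δd² + δz²) = √(4.13e+19 + 5.29e+16 + 6.76e+18) = 6.94e+09
Q = 5.56e+10.

(5.56 ± 0.694) × 10^10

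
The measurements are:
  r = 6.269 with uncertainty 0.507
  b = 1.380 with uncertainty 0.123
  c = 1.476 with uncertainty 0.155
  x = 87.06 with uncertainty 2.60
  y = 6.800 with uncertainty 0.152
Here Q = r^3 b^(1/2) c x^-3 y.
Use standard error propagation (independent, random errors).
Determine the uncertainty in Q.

0.00125

Since Q is a product/quotient, work with relative uncertainties:
  (3·δr/r)² = (3×0.0809)² = 0.0589;  (½·δb/b)² = (0.5×0.0891)² = 0.00199;  (1·δc/c)² = (1×0.105)² = 0.0110;  (-3·δx/x)² = (-3×0.0299)² = 0.00803;  (1·δy/y)² = (1×0.0224)² = 0.000500
δQ/Q = √(0.0804) = 0.284
Q = 0.004402, so δQ = 0.284 × 0.004402 = 0.00125.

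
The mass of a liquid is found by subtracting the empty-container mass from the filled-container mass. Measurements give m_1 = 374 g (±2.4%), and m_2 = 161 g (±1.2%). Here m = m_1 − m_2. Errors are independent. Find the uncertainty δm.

Absolute uncertainties add in quadrature for a linear combination:
  (δm_1)² = 80.6;  (δm_2)² = 3.73
δm = √(84.3) = 9.18 g

9.18 g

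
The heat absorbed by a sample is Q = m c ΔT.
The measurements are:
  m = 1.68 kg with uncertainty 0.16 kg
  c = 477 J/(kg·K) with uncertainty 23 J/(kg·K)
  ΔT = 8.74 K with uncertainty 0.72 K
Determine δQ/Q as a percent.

13.5%

Q is a product of powers, so relative uncertainties combine in quadrature:
  (1·δm/m)² = (1×0.0952)² = 0.00907;  (1·δc/c)² = (1×0.0482)² = 0.00232;  (1·δΔT/ΔT)² = (1×0.0824)² = 0.00679
δQ/Q = √(0.0182) = 0.135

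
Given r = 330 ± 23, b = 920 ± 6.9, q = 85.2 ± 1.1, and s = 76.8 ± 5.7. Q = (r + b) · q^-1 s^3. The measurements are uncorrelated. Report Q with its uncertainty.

Let u = r + b = 1250. δu = √(δr² + δb²) = √(529 + 47.6) = 24.0, so δu/u = 0.0192.
Q is then a monomial in u, q, s:
δQ/Q = √((δu/u)² + (-1·δq/q)² + (3·δs/s)²) = √(0.000369 + 0.000167 + 0.0496) = 0.224
Q = 6.65e+06, so δQ = 0.224 × 6.65e+06 = 1.49e+06.

(6.65 ± 1.49) × 10^6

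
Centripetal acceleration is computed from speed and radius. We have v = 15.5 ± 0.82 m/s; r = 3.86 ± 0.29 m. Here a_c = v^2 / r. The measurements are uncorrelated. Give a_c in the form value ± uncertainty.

Relative error in a monomial: (δa_c/a_c)² = Σ (nᵢ · δxᵢ/xᵢ)².
  (2·δv/v)² = (2×0.0529)² = 0.0112;  (-1·δr/r)² = (-1×0.0751)² = 0.00564
δa_c/a_c = √(0.0168) = 0.130
a_c = 62.2 m/s^2, so δa_c = 0.130 × 62.2 = 8.08 m/s^2.

62.2 ± 8.08 m/s^2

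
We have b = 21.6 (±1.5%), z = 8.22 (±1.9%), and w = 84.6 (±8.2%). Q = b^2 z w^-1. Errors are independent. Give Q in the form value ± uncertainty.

Each factor contributes (exponent × relative error)² to (δQ/Q)²:
  (2·δb/b)² = (2×0.0150)² = 0.000900;  (1·δz/z)² = (1×0.0190)² = 0.000361;  (-1·δw/w)² = (-1×0.0820)² = 0.00672
δQ/Q = √(0.00798) = 0.0894
Q = 45.3, so δQ = 0.0894 × 45.3 = 4.05.

45.3 ± 4.05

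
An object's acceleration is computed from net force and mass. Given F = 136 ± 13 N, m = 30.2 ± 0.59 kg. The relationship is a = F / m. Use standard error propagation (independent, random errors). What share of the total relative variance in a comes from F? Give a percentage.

96.0%

(δa/a)² = (1·δF/F)² + (-1·δm/m)²
  F term: (1×0.0956)² = 0.00914
  m term: (-1×0.0195)² = 0.000382
Total = 0.00952. Share from F = 0.00914/0.00952 = 0.960.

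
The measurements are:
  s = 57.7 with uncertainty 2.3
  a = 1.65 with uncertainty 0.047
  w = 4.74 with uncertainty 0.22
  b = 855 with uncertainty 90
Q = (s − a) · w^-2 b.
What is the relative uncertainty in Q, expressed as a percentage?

14.6%

Let u = s − a = 56.1. δu = √(δs² + δa²) = √(5.29 + 0.00221) = 2.30, so δu/u = 0.0410.
Q is then a monomial in u, w, b:
δQ/Q = √((δu/u)² + (-2·δw/w)² + (1·δb/b)²) = √(0.00168 + 0.00862 + 0.0111) = 0.146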